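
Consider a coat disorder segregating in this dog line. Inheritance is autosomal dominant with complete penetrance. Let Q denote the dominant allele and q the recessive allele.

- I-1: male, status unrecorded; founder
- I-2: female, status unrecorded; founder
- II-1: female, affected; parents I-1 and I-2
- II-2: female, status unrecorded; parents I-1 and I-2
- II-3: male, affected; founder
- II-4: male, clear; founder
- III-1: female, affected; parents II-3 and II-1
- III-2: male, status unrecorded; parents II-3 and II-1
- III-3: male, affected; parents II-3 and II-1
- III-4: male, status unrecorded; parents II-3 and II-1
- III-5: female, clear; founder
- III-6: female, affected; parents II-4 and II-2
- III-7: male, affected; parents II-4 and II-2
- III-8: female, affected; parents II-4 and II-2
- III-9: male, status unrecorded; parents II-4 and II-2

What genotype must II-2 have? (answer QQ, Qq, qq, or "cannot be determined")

cannot be determined

II-2's phenotype is unrecorded, and no parent or child forces a single allele at both positions; consistent genotype assignments exist with II-2 as QQ or Qq.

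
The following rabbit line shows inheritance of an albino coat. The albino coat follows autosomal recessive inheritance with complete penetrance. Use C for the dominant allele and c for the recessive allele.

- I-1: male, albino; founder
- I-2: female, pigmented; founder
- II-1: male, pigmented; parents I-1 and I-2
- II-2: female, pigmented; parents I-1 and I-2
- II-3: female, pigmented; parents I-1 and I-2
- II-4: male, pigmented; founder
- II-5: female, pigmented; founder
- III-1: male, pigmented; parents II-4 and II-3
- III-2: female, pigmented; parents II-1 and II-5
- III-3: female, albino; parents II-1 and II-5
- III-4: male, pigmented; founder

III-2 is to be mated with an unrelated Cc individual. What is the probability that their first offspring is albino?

1/6

II-1 is pigmented so carries C and received c from I-1 (cc), so II-1 is Cc.
II-5 is pigmented so carries C and passed c to III-3 (cc), so II-5 is Cc.
III-2 is a pigmented offspring of II-1 (Cc) × II-5 (Cc), whose cross gives 1/4 CC : 1/2 Cc : 1/4 cc; conditioning on being pigmented, III-2 is CC with probability 1/3, Cc with probability 2/3.
Summing over parental genotype combinations, P(offspring is albino) = 2/3·1/4 = 1/6.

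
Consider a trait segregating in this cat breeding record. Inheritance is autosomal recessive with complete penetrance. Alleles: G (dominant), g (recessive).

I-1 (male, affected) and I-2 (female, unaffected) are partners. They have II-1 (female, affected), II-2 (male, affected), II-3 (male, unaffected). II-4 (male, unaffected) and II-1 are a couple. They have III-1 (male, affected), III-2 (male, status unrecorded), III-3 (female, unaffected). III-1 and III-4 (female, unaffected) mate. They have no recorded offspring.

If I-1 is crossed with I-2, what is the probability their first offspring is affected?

I-1 is affected, so I-1 is gg.
I-2 is unaffected so carries G and passed g to II-1 (gg), so I-2 is Gg.
The cross gives 1/2 Gg : 1/2 gg, so P(offspring is affected) = 1/2.

1/2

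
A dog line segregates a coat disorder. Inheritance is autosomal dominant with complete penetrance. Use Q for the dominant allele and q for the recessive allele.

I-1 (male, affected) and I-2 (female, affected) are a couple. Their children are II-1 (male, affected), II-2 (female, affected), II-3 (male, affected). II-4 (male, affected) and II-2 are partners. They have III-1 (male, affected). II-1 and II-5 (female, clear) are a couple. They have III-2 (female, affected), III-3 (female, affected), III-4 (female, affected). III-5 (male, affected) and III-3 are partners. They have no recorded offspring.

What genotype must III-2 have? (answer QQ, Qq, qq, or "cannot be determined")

Qq

From phenotype alone, III-2 is QQ or Qq.
III-2 is affected so carries Q and received q from II-5 (qq), so III-2 is Qq.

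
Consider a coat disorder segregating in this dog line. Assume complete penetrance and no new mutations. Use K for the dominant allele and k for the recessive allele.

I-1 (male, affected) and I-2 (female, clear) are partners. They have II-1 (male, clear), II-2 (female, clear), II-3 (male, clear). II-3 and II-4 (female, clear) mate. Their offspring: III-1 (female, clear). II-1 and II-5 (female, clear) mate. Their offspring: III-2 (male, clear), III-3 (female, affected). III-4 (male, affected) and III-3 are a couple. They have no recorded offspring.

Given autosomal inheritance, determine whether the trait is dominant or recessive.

II-1 and II-5 are both clear yet have an affected child III-3. Under dominance, an affected child requires at least one affected parent, so the trait cannot be dominant.

recessive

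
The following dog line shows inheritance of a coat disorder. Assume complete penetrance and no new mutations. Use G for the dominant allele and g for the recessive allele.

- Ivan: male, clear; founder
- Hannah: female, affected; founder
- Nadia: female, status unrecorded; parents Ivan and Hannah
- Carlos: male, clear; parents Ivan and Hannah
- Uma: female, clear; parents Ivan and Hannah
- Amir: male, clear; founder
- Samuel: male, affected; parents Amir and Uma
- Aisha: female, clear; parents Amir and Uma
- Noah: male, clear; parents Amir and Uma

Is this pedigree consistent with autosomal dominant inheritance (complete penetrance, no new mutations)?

Under autosomal dominant, Samuel (affected, male) cannot arise from Amir (clear) × Uma (clear).

No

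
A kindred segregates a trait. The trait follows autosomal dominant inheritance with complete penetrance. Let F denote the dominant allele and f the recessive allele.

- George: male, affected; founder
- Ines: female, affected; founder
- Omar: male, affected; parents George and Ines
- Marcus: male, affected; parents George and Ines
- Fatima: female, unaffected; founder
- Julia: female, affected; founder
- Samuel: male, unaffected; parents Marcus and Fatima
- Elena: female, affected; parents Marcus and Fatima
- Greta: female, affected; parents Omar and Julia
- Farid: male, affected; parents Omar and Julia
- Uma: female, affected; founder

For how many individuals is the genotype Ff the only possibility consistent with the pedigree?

Obligate heterozygotes: Marcus is affected so carries F and passed f to Samuel (ff), so Marcus is Ff; Elena is affected so carries F and received f from Fatima (ff), so Elena is Ff.
Every other individual is either homozygous by phenotype or has at least one consistent homozygous assignment, so the count is 2.

2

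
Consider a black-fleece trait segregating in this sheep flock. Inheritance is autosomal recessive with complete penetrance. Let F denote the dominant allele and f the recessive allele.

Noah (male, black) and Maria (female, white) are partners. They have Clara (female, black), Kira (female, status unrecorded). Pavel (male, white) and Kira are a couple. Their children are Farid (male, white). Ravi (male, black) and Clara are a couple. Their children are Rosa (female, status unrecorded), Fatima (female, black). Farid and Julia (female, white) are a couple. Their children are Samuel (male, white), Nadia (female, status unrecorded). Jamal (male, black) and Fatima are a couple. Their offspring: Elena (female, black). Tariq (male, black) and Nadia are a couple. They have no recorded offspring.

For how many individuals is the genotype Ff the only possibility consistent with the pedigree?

Obligate heterozygotes: Maria is white so carries F and passed f to Clara (ff), so Maria is Ff.
Every other individual is either homozygous by phenotype or has at least one consistent homozygous assignment, so the count is 1.

1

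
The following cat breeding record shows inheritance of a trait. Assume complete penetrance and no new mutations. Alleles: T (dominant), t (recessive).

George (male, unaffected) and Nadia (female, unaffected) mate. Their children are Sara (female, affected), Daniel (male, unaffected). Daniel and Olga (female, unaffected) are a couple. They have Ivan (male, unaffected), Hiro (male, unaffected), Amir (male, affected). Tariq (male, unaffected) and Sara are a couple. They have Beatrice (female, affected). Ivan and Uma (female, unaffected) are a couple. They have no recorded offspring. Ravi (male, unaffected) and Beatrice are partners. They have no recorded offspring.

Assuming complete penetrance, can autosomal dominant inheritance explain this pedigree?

No

Under autosomal dominant, Sara (affected, female) cannot arise from George (unaffected) × Nadia (unaffected).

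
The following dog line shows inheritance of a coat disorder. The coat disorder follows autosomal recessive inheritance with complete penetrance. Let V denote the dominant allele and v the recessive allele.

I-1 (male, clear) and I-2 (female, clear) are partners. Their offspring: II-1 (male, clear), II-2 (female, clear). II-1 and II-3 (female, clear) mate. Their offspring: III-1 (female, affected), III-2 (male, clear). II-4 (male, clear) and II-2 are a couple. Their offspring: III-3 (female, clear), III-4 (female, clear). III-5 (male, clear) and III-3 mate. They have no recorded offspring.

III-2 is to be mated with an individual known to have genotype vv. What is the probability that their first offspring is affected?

1/3

II-1 is clear so carries V and passed v to III-1 (vv), so II-1 is Vv.
II-3 is clear so carries V and passed v to III-1 (vv), so II-3 is Vv.
III-2 is a clear offspring of II-1 (Vv) × II-3 (Vv), whose cross gives 1/4 VV : 1/2 Vv : 1/4 vv; conditioning on being clear, III-2 is VV with probability 1/3, Vv with probability 2/3.
Summing over parental genotype combinations, P(offspring is affected) = 2/3·1/2 = 1/3.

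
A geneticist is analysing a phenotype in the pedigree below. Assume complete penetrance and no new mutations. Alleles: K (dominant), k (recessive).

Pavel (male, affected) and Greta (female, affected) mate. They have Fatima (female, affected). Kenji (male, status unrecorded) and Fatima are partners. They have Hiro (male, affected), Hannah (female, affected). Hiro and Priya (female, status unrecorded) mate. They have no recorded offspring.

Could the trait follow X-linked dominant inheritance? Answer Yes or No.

A consistent assignment under X-linked dominant exists: Pavel X^K Y, Greta X^K X^K, Fatima X^K X^K, Kenji X^K Y, Hiro X^K Y, Hannah X^K X^K, Priya X^K X^K.
In this assignment every recorded phenotype matches its genotype and every non-founder's genotype is obtainable from its parents' genotypes, so the pedigree is consistent.

Yes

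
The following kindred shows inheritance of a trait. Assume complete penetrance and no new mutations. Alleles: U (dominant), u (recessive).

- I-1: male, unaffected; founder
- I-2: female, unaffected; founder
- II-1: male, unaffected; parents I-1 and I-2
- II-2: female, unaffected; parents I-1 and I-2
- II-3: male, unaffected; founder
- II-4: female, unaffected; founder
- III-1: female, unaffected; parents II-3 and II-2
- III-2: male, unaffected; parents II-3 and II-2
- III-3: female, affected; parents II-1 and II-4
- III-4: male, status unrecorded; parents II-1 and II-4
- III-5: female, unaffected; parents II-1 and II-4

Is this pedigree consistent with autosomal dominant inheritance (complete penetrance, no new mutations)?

Under autosomal dominant, III-3 (affected, female) cannot arise from II-1 (unaffected) × II-4 (unaffected).

No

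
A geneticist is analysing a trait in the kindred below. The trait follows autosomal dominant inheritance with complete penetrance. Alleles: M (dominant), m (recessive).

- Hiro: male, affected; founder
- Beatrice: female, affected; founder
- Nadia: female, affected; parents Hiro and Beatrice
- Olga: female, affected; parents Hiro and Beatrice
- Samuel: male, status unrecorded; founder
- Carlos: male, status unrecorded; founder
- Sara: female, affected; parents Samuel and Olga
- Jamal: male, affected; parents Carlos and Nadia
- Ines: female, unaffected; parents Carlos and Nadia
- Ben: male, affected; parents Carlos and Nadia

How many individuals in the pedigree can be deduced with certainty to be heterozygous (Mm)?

1

Obligate heterozygotes: Nadia is affected so carries M and passed m to Ines (mm), so Nadia is Mm.
Every other individual is either homozygous by phenotype or has at least one consistent homozygous assignment, so the count is 1.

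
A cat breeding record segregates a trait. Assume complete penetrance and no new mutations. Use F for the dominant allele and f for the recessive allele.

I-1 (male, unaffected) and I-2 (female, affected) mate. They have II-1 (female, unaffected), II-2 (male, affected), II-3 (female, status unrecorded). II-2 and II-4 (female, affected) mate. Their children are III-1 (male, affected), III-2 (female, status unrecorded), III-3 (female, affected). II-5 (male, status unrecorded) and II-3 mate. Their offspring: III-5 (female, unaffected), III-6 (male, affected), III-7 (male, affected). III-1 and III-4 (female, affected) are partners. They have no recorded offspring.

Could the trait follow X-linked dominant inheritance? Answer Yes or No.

Yes

A consistent assignment under X-linked dominant exists: I-1 X^f Y, I-2 X^F X^f, II-1 X^f X^f, II-2 X^F Y, II-3 X^F X^f, II-4 X^F X^F, II-5 X^f Y, III-1 X^F Y, III-2 X^F X^F, III-3 X^F X^F, III-4 X^F X^F, III-5 X^f X^f, III-6 X^F Y, III-7 X^F Y.
In this assignment every recorded phenotype matches its genotype and every non-founder's genotype is obtainable from its parents' genotypes, so the pedigree is consistent.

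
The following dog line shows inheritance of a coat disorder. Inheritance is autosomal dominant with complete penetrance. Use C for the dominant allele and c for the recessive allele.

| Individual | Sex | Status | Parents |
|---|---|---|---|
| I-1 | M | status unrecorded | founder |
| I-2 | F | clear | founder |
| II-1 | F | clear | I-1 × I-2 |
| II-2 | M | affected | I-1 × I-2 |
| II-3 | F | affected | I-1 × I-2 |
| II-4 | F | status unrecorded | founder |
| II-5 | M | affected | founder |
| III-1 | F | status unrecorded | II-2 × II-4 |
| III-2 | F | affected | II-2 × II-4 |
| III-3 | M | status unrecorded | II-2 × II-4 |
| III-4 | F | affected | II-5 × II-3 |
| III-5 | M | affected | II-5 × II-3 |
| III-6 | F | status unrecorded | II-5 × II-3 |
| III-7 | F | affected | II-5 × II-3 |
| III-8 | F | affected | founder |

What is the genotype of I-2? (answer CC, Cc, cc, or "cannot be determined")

cc

I-2 is clear, so I-2 is cc.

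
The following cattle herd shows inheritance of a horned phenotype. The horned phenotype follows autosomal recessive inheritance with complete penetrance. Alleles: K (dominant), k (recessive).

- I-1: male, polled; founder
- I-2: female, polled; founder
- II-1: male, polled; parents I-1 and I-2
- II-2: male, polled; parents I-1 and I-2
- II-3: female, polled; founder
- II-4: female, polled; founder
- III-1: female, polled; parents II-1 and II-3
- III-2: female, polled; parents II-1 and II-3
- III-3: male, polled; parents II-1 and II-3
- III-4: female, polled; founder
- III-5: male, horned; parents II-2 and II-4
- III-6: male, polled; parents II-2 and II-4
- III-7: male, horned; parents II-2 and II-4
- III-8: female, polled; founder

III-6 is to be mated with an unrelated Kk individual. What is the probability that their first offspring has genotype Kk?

II-2 is polled so carries K and passed k to III-5 (kk), so II-2 is Kk.
II-4 is polled so carries K and passed k to III-5 (kk), so II-4 is Kk.
III-6 is a polled offspring of II-2 (Kk) × II-4 (Kk), whose cross gives 1/4 KK : 1/2 Kk : 1/4 kk; conditioning on being polled, III-6 is KK with probability 1/3, Kk with probability 2/3.
Summing over parental genotype combinations, P(offspring has genotype Kk) = 1/3·1/2 + 2/3·1/2 = 1/2.

1/2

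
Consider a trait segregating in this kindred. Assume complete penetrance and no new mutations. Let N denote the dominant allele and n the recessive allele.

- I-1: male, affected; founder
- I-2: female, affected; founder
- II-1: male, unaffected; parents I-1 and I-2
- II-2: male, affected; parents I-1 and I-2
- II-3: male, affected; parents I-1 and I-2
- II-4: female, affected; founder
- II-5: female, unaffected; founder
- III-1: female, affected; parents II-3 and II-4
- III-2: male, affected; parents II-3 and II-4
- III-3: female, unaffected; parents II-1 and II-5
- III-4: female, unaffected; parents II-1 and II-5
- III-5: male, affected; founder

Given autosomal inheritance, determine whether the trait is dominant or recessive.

dominant

I-1 and I-2 are both affected yet have an unaffected child II-1. Under a recessive model two affected parents are homozygous and every child would be affected, so the trait cannot be recessive.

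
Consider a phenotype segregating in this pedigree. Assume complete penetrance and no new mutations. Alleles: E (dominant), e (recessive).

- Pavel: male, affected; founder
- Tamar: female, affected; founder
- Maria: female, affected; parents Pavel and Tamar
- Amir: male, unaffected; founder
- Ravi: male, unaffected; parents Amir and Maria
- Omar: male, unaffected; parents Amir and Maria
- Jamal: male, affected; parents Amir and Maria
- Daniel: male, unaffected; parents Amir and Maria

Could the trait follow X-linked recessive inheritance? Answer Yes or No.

Under X-linked recessive, Ravi (unaffected, male) cannot arise from Amir (unaffected) × Maria (affected).

No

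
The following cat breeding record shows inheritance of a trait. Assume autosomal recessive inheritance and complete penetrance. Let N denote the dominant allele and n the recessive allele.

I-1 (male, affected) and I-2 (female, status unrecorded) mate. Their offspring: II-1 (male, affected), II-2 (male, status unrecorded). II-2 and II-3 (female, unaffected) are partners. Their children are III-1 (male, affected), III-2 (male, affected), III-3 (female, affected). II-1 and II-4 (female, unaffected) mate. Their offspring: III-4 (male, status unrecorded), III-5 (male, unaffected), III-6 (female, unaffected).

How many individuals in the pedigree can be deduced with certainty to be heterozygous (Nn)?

3

Obligate heterozygotes: II-3 is unaffected so carries N and passed n to III-1 (nn), so II-3 is Nn; III-5 is unaffected so carries N and received n from II-1 (nn), so III-5 is Nn; III-6 is unaffected so carries N and received n from II-1 (nn), so III-6 is Nn.
Every other individual is either homozygous by phenotype or has at least one consistent homozygous assignment, so the count is 3.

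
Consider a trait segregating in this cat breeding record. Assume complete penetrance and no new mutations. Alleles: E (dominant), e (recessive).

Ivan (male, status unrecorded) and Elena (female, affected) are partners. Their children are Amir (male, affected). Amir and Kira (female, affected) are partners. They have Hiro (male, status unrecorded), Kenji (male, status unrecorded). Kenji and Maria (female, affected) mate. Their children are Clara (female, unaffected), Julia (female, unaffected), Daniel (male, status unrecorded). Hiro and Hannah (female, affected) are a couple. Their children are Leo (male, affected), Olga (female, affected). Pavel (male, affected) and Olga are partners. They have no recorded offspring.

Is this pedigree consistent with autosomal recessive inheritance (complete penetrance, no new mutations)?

No

No assignment of genotypes under autosomal recessive satisfies every parent–offspring relationship, so the pedigree is inconsistent.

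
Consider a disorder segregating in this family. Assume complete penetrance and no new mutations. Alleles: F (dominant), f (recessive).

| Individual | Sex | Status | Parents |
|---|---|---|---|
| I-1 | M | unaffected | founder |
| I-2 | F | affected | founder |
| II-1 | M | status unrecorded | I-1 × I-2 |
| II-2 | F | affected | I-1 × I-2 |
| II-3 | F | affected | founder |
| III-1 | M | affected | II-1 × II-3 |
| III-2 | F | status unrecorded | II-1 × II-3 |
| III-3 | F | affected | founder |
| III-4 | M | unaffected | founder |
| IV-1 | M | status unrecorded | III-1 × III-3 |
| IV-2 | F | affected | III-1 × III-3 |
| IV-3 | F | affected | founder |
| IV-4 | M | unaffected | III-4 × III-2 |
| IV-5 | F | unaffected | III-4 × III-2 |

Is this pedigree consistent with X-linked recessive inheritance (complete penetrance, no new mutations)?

Under X-linked recessive, II-2 (affected, female) cannot arise from I-1 (unaffected) × I-2 (affected).

No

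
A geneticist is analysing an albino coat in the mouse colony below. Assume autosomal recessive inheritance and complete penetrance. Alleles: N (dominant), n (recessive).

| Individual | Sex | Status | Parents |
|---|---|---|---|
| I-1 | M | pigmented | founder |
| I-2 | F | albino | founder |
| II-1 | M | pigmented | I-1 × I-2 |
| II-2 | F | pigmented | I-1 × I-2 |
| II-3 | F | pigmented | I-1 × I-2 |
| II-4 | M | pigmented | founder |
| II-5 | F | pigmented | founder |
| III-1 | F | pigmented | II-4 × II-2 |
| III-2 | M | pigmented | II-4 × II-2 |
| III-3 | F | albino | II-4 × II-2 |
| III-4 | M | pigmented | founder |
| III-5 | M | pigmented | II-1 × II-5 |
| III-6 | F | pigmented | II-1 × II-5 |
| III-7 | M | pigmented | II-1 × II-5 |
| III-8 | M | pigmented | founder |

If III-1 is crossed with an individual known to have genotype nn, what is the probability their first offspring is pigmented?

2/3

II-4 is pigmented so carries N and passed n to III-3 (nn), so II-4 is Nn.
II-2 is pigmented so carries N and received n from I-2 (nn), so II-2 is Nn.
III-1 is a pigmented offspring of II-4 (Nn) × II-2 (Nn), whose cross gives 1/4 NN : 1/2 Nn : 1/4 nn; conditioning on being pigmented, III-1 is NN with probability 1/3, Nn with probability 2/3.
Summing over parental genotype combinations, P(offspring is pigmented) = 1/3·1 + 2/3·1/2 = 2/3.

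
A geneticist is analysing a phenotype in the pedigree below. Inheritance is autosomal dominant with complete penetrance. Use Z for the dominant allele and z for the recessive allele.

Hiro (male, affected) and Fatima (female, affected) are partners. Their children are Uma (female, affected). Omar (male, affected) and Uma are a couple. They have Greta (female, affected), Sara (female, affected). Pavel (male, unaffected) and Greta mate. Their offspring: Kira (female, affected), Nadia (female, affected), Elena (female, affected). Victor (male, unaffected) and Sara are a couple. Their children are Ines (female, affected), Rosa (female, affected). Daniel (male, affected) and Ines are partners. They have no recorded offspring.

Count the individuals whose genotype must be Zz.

Obligate heterozygotes: Kira is affected so carries Z and received z from Pavel (zz), so Kira is Zz; Nadia is affected so carries Z and received z from Pavel (zz), so Nadia is Zz; Elena is affected so carries Z and received z from Pavel (zz), so Elena is Zz; Ines is affected so carries Z and received z from Victor (zz), so Ines is Zz; Rosa is affected so carries Z and received z from Victor (zz), so Rosa is Zz.
Every other individual is either homozygous by phenotype or has at least one consistent homozygous assignment, so the count is 5.

5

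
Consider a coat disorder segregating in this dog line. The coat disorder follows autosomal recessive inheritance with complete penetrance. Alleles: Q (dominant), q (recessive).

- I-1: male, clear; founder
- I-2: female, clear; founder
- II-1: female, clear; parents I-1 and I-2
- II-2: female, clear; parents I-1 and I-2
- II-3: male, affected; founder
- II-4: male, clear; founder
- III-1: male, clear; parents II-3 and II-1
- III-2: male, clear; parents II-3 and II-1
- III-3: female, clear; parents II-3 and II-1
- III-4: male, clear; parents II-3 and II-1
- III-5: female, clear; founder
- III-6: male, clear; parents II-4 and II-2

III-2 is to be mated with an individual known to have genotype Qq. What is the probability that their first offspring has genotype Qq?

1/2

III-2 is clear so carries Q and received q from II-3 (qq), so III-2 is Qq.
The cross gives 1/4 QQ : 1/2 Qq : 1/4 qq, so P(offspring has genotype Qq) = 1/2.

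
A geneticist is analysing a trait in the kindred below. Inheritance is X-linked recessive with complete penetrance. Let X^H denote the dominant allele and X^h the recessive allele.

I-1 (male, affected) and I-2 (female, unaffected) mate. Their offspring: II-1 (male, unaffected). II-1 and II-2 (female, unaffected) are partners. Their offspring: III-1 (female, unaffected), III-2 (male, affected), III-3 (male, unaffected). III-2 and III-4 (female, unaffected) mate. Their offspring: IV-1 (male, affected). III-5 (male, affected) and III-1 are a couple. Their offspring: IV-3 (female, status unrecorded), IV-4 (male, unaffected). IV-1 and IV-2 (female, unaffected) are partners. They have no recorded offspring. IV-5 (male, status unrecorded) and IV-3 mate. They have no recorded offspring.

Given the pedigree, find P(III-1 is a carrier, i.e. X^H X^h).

II-1 is unaffected, so II-1 is X^H Y.
II-2 is unaffected so carries H and passed h to III-2 (X^h Y), so II-2 is X^H X^h.
Their cross gives offspring ratios 1/2 X^H X^H : 1/2 X^H X^h. Conditioning on III-1 being unaffected, P(X^H X^h) = 1/2 / 1 = 1/2 before taking III-1's own offspring into account.
III-5 is affected, so III-5 is X^h Y.
Now use III-1's offspring. Probability of each recorded status — unaffected son IV-4: 1/2 if III-1 is X^H X^h, 1 if X^H X^H. (IV-3: equally likely either way, so uninformative.)
Bayes: P(X^H X^h) = 1/2·1/2 / (1/2·1/2 + 1/2·1) = 1/3.

1/3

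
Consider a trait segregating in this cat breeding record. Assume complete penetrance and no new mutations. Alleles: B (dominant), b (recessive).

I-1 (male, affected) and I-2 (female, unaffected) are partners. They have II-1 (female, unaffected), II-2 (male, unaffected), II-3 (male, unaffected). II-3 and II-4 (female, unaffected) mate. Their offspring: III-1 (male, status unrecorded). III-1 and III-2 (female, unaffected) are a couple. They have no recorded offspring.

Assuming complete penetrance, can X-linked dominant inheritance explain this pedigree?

Under X-linked dominant, II-1 (unaffected, female) cannot arise from I-1 (affected) × I-2 (unaffected).

No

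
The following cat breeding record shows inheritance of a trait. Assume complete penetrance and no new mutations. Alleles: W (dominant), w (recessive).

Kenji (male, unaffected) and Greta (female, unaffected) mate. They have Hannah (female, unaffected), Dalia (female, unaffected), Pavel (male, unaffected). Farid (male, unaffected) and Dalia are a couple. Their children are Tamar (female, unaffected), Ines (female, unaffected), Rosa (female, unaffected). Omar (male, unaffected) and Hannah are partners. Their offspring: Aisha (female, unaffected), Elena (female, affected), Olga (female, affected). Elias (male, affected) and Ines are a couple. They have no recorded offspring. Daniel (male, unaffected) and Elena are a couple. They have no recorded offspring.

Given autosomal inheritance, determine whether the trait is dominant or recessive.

Omar and Hannah are both unaffected yet have an affected child Elena. Under dominance, an affected child requires at least one affected parent, so the trait cannot be dominant.

recessive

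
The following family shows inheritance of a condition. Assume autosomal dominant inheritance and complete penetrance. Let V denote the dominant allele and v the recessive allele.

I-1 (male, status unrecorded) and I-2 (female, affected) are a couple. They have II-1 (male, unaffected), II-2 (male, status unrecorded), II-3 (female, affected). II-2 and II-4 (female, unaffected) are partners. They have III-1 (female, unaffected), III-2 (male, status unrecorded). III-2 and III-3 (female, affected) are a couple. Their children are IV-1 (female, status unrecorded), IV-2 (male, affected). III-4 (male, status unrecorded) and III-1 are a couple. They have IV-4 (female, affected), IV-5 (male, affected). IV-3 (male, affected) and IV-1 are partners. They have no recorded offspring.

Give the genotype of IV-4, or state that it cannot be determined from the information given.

From phenotype alone, IV-4 is VV or Vv.
IV-4 is affected so carries V and received v from III-1 (vv), so IV-4 is Vv.

Vv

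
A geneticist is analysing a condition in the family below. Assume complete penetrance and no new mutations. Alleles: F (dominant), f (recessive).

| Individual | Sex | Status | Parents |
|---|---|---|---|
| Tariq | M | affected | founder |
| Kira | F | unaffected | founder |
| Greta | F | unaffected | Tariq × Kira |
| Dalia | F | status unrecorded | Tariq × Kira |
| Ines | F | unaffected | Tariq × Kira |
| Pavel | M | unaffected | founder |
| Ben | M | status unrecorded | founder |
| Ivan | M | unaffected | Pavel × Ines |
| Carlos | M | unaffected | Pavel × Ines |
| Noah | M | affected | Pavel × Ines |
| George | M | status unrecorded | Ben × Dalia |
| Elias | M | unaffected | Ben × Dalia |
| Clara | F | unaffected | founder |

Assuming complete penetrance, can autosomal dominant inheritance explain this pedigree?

Under autosomal dominant, Noah (affected, male) cannot arise from Pavel (unaffected) × Ines (unaffected).

No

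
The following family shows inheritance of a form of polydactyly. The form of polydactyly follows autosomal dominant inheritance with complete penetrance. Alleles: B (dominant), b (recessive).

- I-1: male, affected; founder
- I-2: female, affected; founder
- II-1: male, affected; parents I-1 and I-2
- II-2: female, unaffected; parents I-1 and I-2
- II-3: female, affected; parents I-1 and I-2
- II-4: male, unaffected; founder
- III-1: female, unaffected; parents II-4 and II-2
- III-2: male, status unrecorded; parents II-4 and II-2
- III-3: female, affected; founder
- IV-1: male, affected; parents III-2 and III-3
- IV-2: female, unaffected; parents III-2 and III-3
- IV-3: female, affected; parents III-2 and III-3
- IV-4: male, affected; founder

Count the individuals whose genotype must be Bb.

Obligate heterozygotes: I-1 is affected so carries B and passed b to II-2 (bb), so I-1 is Bb; I-2 is affected so carries B and passed b to II-2 (bb), so I-2 is Bb; III-3 is affected so carries B and passed b to IV-2 (bb), so III-3 is Bb; IV-1 is affected so carries B and received b from III-2 (bb), so IV-1 is Bb; IV-3 is affected so carries B and received b from III-2 (bb), so IV-3 is Bb.
Every other individual is either homozygous by phenotype or has at least one consistent homozygous assignment, so the count is 5.

5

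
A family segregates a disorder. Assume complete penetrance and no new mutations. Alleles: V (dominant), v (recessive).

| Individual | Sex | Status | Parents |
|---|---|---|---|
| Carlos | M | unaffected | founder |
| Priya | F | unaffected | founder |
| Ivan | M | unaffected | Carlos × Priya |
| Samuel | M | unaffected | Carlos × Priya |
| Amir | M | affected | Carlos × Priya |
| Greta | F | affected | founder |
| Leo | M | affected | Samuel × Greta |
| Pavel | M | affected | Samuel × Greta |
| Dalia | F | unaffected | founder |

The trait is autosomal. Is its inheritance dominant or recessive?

Carlos and Priya are both unaffected yet have an affected child Amir. Under dominance, an affected child requires at least one affected parent, so the trait cannot be dominant.

recessive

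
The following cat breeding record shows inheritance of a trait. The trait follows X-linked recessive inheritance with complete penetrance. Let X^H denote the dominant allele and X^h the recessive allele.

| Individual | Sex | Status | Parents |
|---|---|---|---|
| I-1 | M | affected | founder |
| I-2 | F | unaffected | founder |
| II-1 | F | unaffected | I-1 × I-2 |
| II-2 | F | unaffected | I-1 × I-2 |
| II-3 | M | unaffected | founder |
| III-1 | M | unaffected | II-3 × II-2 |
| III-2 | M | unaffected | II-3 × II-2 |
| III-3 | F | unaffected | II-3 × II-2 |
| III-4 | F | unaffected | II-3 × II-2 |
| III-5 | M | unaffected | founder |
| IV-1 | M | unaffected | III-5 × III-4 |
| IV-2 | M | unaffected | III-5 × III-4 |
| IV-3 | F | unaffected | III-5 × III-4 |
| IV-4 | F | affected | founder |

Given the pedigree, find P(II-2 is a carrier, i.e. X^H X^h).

1

II-2 is unaffected so carries H and received h from I-1 (X^h Y), so II-2 is X^H X^h, giving P(X^H X^h) = 1.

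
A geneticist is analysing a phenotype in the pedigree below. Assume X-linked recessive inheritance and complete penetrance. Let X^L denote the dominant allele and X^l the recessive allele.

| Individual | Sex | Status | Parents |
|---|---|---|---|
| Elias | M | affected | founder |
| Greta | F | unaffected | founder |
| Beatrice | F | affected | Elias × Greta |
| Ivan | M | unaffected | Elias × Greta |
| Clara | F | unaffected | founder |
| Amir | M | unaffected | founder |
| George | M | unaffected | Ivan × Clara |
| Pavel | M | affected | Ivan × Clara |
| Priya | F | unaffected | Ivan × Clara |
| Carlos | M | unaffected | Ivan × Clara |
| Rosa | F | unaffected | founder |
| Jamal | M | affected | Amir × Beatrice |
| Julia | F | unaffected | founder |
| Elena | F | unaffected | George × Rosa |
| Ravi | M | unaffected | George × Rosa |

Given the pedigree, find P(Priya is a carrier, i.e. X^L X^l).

Ivan is unaffected, so Ivan is X^L Y.
Clara is unaffected so carries L and passed l to Pavel (X^l Y), so Clara is X^L X^l.
Their cross gives offspring ratios 1/2 X^L X^L : 1/2 X^L X^l. Conditioning on Priya being unaffected, P(X^L X^l) = 1/2 / 1 = 1/2.

1/2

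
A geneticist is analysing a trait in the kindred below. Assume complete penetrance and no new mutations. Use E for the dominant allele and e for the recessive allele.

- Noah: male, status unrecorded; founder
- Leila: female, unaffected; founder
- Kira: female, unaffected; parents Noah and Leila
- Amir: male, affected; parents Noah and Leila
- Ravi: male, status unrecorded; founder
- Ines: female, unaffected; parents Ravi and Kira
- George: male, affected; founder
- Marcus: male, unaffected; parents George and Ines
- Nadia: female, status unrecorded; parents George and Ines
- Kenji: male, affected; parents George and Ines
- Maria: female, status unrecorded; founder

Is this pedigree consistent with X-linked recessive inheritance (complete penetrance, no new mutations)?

Yes

A consistent assignment under X-linked recessive exists: Noah X^E Y, Leila X^E X^e, Kira X^E X^E, Amir X^e Y, Ravi X^e Y, Ines X^E X^e, George X^e Y, Marcus X^E Y, Nadia X^E X^e, Kenji X^e Y, Maria X^E X^E.
In this assignment every recorded phenotype matches its genotype and every non-founder's genotype is obtainable from its parents' genotypes, so the pedigree is consistent.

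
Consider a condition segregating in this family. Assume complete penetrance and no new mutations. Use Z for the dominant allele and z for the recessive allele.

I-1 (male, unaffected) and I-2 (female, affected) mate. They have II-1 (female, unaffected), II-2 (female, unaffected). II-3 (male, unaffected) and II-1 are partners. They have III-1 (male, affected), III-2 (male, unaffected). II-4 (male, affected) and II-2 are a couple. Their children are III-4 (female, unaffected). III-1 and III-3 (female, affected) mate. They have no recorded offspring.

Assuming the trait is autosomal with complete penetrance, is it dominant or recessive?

II-3 and II-1 are both unaffected yet have an affected child III-1. Under dominance, an affected child requires at least one affected parent, so the trait cannot be dominant.

recessive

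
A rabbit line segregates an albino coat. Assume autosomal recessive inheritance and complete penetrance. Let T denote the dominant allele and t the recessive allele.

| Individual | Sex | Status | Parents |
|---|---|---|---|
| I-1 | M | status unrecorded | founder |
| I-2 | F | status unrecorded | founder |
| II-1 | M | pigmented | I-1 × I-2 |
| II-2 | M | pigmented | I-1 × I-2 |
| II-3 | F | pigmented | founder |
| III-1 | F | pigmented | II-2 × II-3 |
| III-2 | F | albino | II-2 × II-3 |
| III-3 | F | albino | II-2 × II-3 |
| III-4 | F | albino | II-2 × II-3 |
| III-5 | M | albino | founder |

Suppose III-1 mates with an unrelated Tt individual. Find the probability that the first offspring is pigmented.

II-2 is pigmented so carries T and passed t to III-2 (tt), so II-2 is Tt.
II-3 is pigmented so carries T and passed t to III-2 (tt), so II-3 is Tt.
III-1 is a pigmented offspring of II-2 (Tt) × II-3 (Tt), whose cross gives 1/4 TT : 1/2 Tt : 1/4 tt; conditioning on being pigmented, III-1 is TT with probability 1/3, Tt with probability 2/3.
Summing over parental genotype combinations, P(offspring is pigmented) = 1/3·1 + 2/3·3/4 = 5/6.

5/6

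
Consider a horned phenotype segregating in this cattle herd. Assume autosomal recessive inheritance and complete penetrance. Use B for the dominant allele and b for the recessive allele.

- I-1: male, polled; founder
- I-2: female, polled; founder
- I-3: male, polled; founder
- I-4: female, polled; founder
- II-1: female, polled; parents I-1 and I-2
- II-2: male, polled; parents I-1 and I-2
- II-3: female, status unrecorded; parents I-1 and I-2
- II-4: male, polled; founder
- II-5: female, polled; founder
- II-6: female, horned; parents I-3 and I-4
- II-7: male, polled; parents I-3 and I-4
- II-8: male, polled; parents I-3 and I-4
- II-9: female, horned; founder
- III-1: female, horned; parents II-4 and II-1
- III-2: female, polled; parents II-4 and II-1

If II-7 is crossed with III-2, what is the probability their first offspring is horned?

1/9

I-3 is polled so carries B and passed b to II-6 (bb), so I-3 is Bb.
I-4 is polled so carries B and passed b to II-6 (bb), so I-4 is Bb.
II-7 is a polled offspring of I-3 (Bb) × I-4 (Bb), whose cross gives 1/4 BB : 1/2 Bb : 1/4 bb; conditioning on being polled, II-7 is BB with probability 1/3, Bb with probability 2/3.
II-4 is polled so carries B and passed b to III-1 (bb), so II-4 is Bb.
II-1 is polled so carries B and passed b to III-1 (bb), so II-1 is Bb.
III-2 is a polled offspring of II-4 (Bb) × II-1 (Bb), whose cross gives 1/4 BB : 1/2 Bb : 1/4 bb; conditioning on being polled, III-2 is BB with probability 1/3, Bb with probability 2/3.
Summing over parental genotype combinations, P(offspring is horned) = 4/9·1/4 = 1/9.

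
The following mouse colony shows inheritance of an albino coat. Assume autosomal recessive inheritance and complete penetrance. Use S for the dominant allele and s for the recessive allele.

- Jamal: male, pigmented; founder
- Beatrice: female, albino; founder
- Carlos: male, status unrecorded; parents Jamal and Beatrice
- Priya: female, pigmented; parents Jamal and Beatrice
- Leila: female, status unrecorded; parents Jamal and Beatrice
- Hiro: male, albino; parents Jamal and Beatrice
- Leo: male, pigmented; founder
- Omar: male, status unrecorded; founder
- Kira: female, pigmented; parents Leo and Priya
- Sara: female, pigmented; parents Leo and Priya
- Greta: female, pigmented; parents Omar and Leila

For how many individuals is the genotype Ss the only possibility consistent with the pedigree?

Obligate heterozygotes: Jamal is pigmented so carries S and passed s to Hiro (ss), so Jamal is Ss; Priya is pigmented so carries S and received s from Beatrice (ss), so Priya is Ss.
Every other individual is either homozygous by phenotype or has at least one consistent homozygous assignment, so the count is 2.

2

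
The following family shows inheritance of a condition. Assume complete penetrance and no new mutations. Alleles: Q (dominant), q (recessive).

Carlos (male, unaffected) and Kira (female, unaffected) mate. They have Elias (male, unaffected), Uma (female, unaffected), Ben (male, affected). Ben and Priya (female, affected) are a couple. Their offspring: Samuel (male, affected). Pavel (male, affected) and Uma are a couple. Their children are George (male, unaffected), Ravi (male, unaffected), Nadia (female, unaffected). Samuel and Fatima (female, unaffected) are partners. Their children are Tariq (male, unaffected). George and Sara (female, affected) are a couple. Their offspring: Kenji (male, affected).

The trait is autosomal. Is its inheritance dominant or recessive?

Carlos and Kira are both unaffected yet have an affected child Ben. Under dominance, an affected child requires at least one affected parent, so the trait cannot be dominant.

recessive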